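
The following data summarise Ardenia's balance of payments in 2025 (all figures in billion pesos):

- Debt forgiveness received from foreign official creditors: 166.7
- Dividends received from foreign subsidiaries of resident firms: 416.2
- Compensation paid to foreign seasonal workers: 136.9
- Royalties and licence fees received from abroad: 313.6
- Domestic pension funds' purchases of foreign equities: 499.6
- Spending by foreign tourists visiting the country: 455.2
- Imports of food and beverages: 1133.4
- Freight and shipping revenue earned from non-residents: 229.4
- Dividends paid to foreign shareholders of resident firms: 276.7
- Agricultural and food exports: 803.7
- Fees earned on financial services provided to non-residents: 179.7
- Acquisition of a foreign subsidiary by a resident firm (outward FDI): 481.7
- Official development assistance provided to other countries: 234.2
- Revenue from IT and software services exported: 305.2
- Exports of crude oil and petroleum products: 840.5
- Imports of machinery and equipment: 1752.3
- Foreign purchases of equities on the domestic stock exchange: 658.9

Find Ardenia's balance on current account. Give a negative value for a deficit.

Goods: 840.5 - 1752.3 + 803.7 - 1133.4 = -1241.5
Services: 229.4 + 305.2 + 179.7 + 313.6 + 455.2 = 1483.1
Primary income: -136.9 + 416.2 - 276.7 = 2.6
Secondary income: -234.2
Current account = (-1241.5) + 1483.1 + 2.6 + (-234.2) = 10.0
(Excluded from the current account — capital account: debt forgiveness received from foreign official creditors 166.7; financial account: domestic pension funds' purchases of foreign equities 499.6, acquisition of a foreign subsidiary by a resident firm (outward FDI) 481.7, foreign purchases of equities on the domestic stock exchange 658.9.)

10.0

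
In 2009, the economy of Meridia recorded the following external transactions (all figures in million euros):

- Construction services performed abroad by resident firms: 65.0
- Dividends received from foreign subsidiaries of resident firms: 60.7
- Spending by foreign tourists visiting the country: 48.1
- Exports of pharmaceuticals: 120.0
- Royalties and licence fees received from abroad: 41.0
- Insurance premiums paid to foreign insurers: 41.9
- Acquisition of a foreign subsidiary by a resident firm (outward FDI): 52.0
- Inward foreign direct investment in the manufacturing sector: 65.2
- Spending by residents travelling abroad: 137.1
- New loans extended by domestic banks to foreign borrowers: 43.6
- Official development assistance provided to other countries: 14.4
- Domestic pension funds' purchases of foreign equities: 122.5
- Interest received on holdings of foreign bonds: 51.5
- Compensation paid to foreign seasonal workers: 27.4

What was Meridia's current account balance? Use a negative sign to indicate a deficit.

Goods: 120.0
Services: -137.1 - 41.9 + 65.0 + 41.0 + 48.1 = -24.9
Primary income: -27.4 + 51.5 + 60.7 = 84.8
Secondary income: -14.4
Current account = 120.0 + (-24.9) + 84.8 + (-14.4) = 165.5
(Excluded from the current account — financial account: acquisition of a foreign subsidiary by a resident firm (outward FDI) 52.0, inward foreign direct investment in the manufacturing sector 65.2, new loans extended by domestic banks to foreign borrowers 43.6, domestic pension funds' purchases of foreign equities 122.5.)

165.5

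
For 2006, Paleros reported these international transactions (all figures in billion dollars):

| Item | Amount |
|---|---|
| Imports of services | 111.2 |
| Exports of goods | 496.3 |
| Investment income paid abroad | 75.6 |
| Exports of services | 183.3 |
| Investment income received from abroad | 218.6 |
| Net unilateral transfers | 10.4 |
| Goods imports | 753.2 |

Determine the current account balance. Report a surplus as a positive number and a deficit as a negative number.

-31.4

Goods balance = 496.3 - 753.2 = -256.9
Services balance = 183.3 - 111.2 = 72.1
Trade balance (goods + services) = -256.9 + 72.1 = -184.8
Net primary income = 218.6 - 75.6 = 143.0
Net secondary income = 10.4
Current account = -184.8 + 143.0 + 10.4 = -31.4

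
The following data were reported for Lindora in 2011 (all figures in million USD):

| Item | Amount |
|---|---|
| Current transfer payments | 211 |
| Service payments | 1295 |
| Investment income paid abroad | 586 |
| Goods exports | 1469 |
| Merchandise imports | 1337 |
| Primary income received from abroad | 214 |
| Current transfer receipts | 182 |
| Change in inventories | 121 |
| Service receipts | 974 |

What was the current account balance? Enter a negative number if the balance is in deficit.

Goods balance = 1469 - 1337 = 132
Services balance = 974 - 1295 = -321
Trade balance (goods + services) = 132 + (-321) = -189
Net primary income = 214 - 586 = -372
Net secondary income = 182 - 211 = -29
Current account = -189 + (-372) + (-29) = -590

-590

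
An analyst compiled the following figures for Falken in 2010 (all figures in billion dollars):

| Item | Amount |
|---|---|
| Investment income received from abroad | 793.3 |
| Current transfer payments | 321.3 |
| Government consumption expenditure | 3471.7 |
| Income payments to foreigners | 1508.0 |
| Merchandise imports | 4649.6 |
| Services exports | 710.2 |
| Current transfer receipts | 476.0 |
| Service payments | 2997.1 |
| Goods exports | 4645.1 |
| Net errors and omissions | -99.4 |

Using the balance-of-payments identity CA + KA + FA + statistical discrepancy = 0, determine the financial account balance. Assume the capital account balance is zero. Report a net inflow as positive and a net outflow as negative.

2950.8

Goods balance = 4645.1 - 4649.6 = -4.5
Services balance = 710.2 - 2997.1 = -2286.9
Trade balance (goods + services) = -4.5 + (-2286.9) = -2291.4
Net primary income = 793.3 - 1508.0 = -714.7
Net secondary income = 476.0 - 321.3 = 154.7
Current account = -2291.4 + (-714.7) + 154.7 = -2851.4
Financial account = -(-2851.4 + (-99.4)) = 2950.8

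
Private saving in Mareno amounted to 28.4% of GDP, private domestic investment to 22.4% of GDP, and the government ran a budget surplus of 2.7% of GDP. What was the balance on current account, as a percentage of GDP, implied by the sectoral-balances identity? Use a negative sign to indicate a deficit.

8.7

By the sectoral-balances identity, CA = (S_private - I) + (T - G).
Private balance = 28.4 - 22.4 = 6.0
Government balance (T - G) = 2.7
CA = 6.0 + 2.7 = 8.7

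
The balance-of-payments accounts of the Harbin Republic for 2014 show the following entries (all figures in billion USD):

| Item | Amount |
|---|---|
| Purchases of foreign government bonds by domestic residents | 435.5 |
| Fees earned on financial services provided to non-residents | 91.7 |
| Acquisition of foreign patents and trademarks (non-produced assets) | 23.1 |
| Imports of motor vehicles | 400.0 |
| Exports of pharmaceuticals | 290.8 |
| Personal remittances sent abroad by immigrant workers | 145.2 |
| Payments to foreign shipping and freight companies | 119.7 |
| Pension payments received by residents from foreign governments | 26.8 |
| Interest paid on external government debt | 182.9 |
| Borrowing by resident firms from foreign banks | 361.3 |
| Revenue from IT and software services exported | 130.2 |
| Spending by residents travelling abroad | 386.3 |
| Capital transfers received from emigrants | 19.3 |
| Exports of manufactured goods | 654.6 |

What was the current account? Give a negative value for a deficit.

-40.0

Goods: 654.6 - 400.0 + 290.8 = 545.4
Services: 91.7 - 119.7 + 130.2 - 386.3 = -284.1
Primary income: -182.9
Secondary income: -145.2 + 26.8 = -118.4
Current account = 545.4 + (-284.1) + (-182.9) + (-118.4) = -40.0
(Excluded from the current account — financial account: purchases of foreign government bonds by domestic residents 435.5, borrowing by resident firms from foreign banks 361.3; capital account: acquisition of foreign patents and trademarks (non-produced assets) 23.1, capital transfers received from emigrants 19.3.)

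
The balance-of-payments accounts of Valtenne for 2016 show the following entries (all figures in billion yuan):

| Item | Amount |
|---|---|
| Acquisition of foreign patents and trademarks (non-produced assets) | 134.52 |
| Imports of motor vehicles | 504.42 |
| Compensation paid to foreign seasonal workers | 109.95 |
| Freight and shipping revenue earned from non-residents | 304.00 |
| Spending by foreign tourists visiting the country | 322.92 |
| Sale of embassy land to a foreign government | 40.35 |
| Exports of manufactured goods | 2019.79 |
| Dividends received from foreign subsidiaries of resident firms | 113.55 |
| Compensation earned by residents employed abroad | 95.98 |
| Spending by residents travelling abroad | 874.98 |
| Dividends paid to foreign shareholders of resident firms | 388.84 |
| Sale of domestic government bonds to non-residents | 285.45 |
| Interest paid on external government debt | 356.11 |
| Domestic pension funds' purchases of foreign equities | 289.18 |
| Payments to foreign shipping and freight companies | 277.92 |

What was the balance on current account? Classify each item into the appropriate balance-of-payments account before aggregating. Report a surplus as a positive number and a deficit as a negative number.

344.02

Goods: -504.42 + 2019.79 = 1515.37
Services: -277.92 + 304.00 + 322.92 - 874.98 = -525.98
Primary income: -109.95 - 388.84 - 356.11 + 113.55 + 95.98 = -645.37
Current account = 1515.37 + (-525.98) + (-645.37) = 344.02
(Excluded from the current account — capital account: acquisition of foreign patents and trademarks (non-produced assets) 134.52, sale of embassy land to a foreign government 40.35; financial account: sale of domestic government bonds to non-residents 285.45, domestic pension funds' purchases of foreign equities 289.18.)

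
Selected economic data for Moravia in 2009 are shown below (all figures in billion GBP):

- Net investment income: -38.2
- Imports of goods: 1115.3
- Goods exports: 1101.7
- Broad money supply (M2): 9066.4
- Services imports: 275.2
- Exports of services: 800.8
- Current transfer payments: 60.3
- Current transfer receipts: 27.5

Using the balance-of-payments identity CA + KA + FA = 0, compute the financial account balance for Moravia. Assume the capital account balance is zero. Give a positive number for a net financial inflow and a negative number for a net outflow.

-441.0

Goods balance = 1101.7 - 1115.3 = -13.6
Services balance = 800.8 - 275.2 = 525.6
Trade balance (goods + services) = -13.6 + 525.6 = 512.0
Net primary income = -38.2
Net secondary income = 27.5 - 60.3 = -32.8
Current account = 512.0 + (-38.2) + (-32.8) = 441.0
Financial account = -(441.0) = -441.0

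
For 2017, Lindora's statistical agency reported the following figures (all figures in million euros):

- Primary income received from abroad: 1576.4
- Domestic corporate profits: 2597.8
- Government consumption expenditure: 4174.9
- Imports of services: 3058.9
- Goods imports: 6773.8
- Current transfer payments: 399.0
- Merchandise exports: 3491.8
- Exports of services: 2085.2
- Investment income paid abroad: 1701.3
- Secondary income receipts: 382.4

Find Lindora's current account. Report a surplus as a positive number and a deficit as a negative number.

-4397.2

Goods balance = 3491.8 - 6773.8 = -3282.0
Services balance = 2085.2 - 3058.9 = -973.7
Trade balance (goods + services) = -3282.0 + (-973.7) = -4255.7
Net primary income = 1576.4 - 1701.3 = -124.9
Net secondary income = 382.4 - 399.0 = -16.6
Current account = -4255.7 + (-124.9) + (-16.6) = -4397.2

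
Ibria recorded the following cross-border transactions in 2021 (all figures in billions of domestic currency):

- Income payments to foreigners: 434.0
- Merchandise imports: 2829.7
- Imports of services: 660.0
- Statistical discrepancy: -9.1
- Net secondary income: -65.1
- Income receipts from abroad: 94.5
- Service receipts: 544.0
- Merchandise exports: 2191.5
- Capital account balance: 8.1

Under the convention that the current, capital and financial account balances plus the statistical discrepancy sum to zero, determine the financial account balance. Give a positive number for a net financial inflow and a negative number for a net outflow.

Goods balance = 2191.5 - 2829.7 = -638.2
Services balance = 544.0 - 660.0 = -116.0
Trade balance (goods + services) = -638.2 + (-116.0) = -754.2
Net primary income = 94.5 - 434.0 = -339.5
Net secondary income = -65.1
Current account = -754.2 + (-339.5) + (-65.1) = -1158.8
Financial account = -(-1158.8 + 8.1 + (-9.1)) = 1159.8

1159.8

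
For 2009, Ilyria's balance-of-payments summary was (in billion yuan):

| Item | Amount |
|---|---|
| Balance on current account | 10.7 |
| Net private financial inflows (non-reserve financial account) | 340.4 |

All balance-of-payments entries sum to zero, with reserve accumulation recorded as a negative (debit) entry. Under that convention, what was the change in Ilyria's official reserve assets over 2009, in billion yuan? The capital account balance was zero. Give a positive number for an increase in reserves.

351.1

Official reserve transactions balance = -(10.7 + 340.4) = -351.1
An accumulation of reserves is recorded as a debit (negative entry), so the change in the stock of reserves is the negative of that balance.
Change in official reserves = -(-351.1) = 351.1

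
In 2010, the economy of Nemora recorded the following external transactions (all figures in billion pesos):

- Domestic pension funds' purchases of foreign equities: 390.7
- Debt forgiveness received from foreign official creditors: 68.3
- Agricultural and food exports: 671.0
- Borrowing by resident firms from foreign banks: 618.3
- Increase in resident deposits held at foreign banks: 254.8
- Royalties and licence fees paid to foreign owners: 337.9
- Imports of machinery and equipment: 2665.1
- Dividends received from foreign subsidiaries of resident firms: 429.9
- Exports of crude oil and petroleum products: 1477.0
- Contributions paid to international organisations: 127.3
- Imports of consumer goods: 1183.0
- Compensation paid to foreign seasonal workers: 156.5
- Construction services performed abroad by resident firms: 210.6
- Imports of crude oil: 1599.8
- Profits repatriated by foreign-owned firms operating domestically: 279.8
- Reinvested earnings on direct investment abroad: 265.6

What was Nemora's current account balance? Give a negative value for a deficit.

Goods: -1183.0 + 1477.0 - 2665.1 - 1599.8 + 671.0 = -3299.9
Services: -337.9 + 210.6 = -127.3
Primary income: 429.9 + 265.6 - 279.8 - 156.5 = 259.2
Secondary income: -127.3
Current account = (-3299.9) + (-127.3) + 259.2 + (-127.3) = -3295.3
(Excluded from the current account — financial account: domestic pension funds' purchases of foreign equities 390.7, borrowing by resident firms from foreign banks 618.3, increase in resident deposits held at foreign banks 254.8; capital account: debt forgiveness received from foreign official creditors 68.3.)

-3295.3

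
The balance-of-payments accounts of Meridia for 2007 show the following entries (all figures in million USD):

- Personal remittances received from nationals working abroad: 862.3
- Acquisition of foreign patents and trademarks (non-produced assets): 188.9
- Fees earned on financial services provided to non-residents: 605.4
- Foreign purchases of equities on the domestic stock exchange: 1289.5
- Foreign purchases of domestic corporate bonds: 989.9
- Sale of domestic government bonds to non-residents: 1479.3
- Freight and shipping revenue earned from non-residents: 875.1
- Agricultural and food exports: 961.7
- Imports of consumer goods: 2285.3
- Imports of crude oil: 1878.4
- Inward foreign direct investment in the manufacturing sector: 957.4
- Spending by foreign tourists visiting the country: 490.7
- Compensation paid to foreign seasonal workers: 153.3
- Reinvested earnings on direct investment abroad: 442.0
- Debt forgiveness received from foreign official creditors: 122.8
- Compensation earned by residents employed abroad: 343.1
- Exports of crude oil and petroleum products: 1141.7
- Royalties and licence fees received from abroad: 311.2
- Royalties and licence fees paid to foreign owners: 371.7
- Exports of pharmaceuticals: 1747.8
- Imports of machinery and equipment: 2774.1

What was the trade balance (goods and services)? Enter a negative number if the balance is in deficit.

Goods: 1141.7 - 1878.4 - 2774.1 - 2285.3 + 1747.8 + 961.7 = -3086.6
Services: 490.7 + 311.2 + 875.1 - 371.7 + 605.4 = 1910.7
Trade balance = -3086.6 + 1910.7 = -1175.9
(Excluded from the trade balance — secondary income: personal remittances received from nationals working abroad 862.3; capital account: acquisition of foreign patents and trademarks (non-produced assets) 188.9, debt forgiveness received from foreign official creditors 122.8; financial account: foreign purchases of equities on the domestic stock exchange 1289.5, foreign purchases of domestic corporate bonds 989.9, sale of domestic government bonds to non-residents 1479.3, inward foreign direct investment in the manufacturing sector 957.4; primary income: compensation paid to foreign seasonal workers 153.3, reinvested earnings on direct investment abroad 442.0, compensation earned by residents employed abroad 343.1.)

-1175.9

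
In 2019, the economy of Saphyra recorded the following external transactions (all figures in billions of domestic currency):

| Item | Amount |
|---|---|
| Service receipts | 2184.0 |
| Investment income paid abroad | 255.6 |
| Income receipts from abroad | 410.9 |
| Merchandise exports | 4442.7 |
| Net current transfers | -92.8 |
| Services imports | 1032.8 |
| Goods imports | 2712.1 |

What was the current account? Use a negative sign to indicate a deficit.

2944.3

Goods balance = 4442.7 - 2712.1 = 1730.6
Services balance = 2184.0 - 1032.8 = 1151.2
Trade balance (goods + services) = 1730.6 + 1151.2 = 2881.8
Net primary income = 410.9 - 255.6 = 155.3
Net secondary income = -92.8
Current account = 2881.8 + 155.3 + (-92.8) = 2944.3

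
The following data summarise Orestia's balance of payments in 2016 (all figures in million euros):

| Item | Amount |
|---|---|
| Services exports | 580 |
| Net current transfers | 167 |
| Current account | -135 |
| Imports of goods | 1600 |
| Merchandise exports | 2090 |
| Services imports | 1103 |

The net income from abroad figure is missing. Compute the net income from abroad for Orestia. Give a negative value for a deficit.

Current account = goods balance + services balance + net primary income + net secondary income
Sum of the known components = 134
Net income from abroad = CA - (known components) = -135 - 134 = -269

-269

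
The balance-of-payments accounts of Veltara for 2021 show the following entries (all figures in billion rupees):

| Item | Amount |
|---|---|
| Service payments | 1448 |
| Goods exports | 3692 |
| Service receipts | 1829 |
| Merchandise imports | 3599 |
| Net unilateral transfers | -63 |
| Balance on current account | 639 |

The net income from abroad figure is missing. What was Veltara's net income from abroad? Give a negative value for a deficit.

Current account = goods balance + services balance + net primary income + net secondary income
Sum of the known components = 411
Net income from abroad = CA - (known components) = 639 - 411 = 228

228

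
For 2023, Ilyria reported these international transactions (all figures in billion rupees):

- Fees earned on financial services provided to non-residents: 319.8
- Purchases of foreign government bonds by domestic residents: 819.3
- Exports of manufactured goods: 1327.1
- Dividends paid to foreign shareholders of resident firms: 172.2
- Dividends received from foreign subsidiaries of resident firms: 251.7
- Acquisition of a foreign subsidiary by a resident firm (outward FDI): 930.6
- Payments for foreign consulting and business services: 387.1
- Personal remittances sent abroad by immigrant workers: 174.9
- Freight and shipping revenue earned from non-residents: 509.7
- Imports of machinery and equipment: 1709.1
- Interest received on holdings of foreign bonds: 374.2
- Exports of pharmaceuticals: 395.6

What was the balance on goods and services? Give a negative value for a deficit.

456.0

Goods: -1709.1 + 1327.1 + 395.6 = 13.6
Services: 319.8 - 387.1 + 509.7 = 442.4
Trade balance = 13.6 + 442.4 = 456.0
(Excluded from the trade balance — financial account: purchases of foreign government bonds by domestic residents 819.3, acquisition of a foreign subsidiary by a resident firm (outward FDI) 930.6; primary income: dividends paid to foreign shareholders of resident firms 172.2, dividends received from foreign subsidiaries of resident firms 251.7, interest received on holdings of foreign bonds 374.2; secondary income: personal remittances sent abroad by immigrant workers 174.9.)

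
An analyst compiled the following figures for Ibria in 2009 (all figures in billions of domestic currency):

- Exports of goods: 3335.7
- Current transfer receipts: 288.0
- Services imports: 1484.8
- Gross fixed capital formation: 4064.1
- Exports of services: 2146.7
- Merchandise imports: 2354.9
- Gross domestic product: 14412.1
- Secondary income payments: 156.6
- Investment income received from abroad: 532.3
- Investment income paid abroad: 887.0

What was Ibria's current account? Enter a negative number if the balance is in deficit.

Goods balance = 3335.7 - 2354.9 = 980.8
Services balance = 2146.7 - 1484.8 = 661.9
Trade balance (goods + services) = 980.8 + 661.9 = 1642.7
Net primary income = 532.3 - 887.0 = -354.7
Net secondary income = 288.0 - 156.6 = 131.4
Current account = 1642.7 + (-354.7) + 131.4 = 1419.4

1419.4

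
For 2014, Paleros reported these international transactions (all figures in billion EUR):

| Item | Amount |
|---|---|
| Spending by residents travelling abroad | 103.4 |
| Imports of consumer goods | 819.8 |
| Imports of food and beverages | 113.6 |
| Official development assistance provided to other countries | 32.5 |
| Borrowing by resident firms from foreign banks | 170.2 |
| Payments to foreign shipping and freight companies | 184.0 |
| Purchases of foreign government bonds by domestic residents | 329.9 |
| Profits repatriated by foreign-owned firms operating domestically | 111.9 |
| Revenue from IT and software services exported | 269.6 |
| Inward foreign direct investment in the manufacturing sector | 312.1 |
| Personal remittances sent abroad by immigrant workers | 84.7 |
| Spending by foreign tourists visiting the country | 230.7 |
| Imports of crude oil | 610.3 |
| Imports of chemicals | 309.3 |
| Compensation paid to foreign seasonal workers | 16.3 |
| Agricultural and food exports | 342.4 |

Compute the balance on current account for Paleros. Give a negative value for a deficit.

Goods: -610.3 + 342.4 - 309.3 - 819.8 - 113.6 = -1510.6
Services: 230.7 - 184.0 - 103.4 + 269.6 = 212.9
Primary income: -16.3 - 111.9 = -128.2
Secondary income: -84.7 - 32.5 = -117.2
Current account = (-1510.6) + 212.9 + (-128.2) + (-117.2) = -1543.1
(Excluded from the current account — financial account: borrowing by resident firms from foreign banks 170.2, purchases of foreign government bonds by domestic residents 329.9, inward foreign direct investment in the manufacturing sector 312.1.)

-1543.1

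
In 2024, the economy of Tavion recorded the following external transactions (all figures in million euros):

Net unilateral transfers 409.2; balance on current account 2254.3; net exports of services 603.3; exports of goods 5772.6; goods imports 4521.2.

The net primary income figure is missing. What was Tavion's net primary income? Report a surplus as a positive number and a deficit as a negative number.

Current account = goods balance + services balance + net primary income + net secondary income
Sum of the known components = 2263.9
Net primary income = CA - (known components) = 2254.3 - 2263.9 = -9.6

-9.6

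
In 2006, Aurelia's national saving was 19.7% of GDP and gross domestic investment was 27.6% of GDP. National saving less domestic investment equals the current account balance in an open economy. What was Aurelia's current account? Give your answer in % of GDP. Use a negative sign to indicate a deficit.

-7.9

CA = S - I = 19.7 - 27.6 = -7.9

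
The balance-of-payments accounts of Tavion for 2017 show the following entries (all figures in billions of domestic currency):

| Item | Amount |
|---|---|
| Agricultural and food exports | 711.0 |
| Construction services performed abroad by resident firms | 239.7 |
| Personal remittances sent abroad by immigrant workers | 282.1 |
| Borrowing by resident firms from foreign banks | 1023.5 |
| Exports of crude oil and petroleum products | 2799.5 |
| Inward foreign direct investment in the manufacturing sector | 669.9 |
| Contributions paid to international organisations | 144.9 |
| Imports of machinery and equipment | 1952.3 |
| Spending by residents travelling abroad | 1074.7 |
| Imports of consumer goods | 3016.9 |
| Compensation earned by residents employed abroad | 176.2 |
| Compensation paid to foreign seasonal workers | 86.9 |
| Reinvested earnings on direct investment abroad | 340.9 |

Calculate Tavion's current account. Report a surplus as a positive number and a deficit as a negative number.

-2290.5

Goods: -1952.3 + 2799.5 - 3016.9 + 711.0 = -1458.7
Services: 239.7 - 1074.7 = -835.0
Primary income: -86.9 + 340.9 + 176.2 = 430.2
Secondary income: -282.1 - 144.9 = -427.0
Current account = (-1458.7) + (-835.0) + 430.2 + (-427.0) = -2290.5
(Excluded from the current account — financial account: borrowing by resident firms from foreign banks 1023.5, inward foreign direct investment in the manufacturing sector 669.9.)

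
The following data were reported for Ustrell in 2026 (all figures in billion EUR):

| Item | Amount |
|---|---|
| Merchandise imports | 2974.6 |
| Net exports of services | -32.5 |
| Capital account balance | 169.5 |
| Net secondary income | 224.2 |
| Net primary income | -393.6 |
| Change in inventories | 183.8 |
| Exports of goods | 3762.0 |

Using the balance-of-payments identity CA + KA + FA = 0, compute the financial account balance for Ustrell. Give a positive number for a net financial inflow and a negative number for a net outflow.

-755.0

Goods balance = 3762.0 - 2974.6 = 787.4
Services balance = -32.5
Trade balance (goods + services) = 787.4 + (-32.5) = 754.9
Net primary income = -393.6
Net secondary income = 224.2
Current account = 754.9 + (-393.6) + 224.2 = 585.5
Financial account = -(585.5 + 169.5) = -755.0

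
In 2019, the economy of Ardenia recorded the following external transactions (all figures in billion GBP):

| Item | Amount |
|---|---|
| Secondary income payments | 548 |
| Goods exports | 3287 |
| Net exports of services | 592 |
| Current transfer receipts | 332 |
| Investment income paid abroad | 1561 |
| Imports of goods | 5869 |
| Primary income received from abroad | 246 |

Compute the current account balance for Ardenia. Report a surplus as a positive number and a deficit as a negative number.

-3521

Goods balance = 3287 - 5869 = -2582
Services balance = 592
Trade balance (goods + services) = -2582 + 592 = -1990
Net primary income = 246 - 1561 = -1315
Net secondary income = 332 - 548 = -216
Current account = -1990 + (-1315) + (-216) = -3521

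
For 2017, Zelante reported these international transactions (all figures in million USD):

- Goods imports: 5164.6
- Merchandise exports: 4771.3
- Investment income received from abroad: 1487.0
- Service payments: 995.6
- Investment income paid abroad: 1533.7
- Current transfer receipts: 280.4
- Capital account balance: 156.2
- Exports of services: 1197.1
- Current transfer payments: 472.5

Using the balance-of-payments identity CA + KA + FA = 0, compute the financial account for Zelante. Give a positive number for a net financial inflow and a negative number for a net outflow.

Goods balance = 4771.3 - 5164.6 = -393.3
Services balance = 1197.1 - 995.6 = 201.5
Trade balance (goods + services) = -393.3 + 201.5 = -191.8
Net primary income = 1487.0 - 1533.7 = -46.7
Net secondary income = 280.4 - 472.5 = -192.1
Current account = -191.8 + (-46.7) + (-192.1) = -430.6
Financial account = -(-430.6 + 156.2) = 274.4

274.4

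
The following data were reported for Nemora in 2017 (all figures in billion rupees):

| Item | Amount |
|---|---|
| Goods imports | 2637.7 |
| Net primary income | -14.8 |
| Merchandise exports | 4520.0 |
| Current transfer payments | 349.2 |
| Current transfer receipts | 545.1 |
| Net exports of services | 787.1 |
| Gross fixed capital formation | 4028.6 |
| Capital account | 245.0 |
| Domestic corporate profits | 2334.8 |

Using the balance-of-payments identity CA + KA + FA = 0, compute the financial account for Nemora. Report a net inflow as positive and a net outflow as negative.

-3095.5

Goods balance = 4520.0 - 2637.7 = 1882.3
Services balance = 787.1
Trade balance (goods + services) = 1882.3 + 787.1 = 2669.4
Net primary income = -14.8
Net secondary income = 545.1 - 349.2 = 195.9
Current account = 2669.4 + (-14.8) + 195.9 = 2850.5
Financial account = -(2850.5 + 245.0) = -3095.5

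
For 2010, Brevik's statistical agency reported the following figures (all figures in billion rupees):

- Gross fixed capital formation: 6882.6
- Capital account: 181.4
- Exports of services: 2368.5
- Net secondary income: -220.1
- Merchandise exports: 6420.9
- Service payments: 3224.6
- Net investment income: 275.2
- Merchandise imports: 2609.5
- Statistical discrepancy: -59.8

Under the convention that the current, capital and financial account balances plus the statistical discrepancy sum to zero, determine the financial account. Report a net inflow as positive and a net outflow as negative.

Goods balance = 6420.9 - 2609.5 = 3811.4
Services balance = 2368.5 - 3224.6 = -856.1
Trade balance (goods + services) = 3811.4 + (-856.1) = 2955.3
Net primary income = 275.2
Net secondary income = -220.1
Current account = 2955.3 + 275.2 + (-220.1) = 3010.4
Financial account = -(3010.4 + 181.4 + (-59.8)) = -3132.0

-3132.0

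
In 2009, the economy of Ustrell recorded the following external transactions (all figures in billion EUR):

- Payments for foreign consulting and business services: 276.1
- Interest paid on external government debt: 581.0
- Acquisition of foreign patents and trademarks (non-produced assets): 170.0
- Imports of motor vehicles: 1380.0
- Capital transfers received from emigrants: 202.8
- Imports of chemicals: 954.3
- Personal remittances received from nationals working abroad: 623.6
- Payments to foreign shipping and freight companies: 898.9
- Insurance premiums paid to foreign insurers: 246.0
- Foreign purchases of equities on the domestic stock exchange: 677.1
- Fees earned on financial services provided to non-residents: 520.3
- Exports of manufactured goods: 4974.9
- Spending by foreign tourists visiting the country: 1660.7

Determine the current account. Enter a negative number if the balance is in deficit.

Goods: -1380.0 + 4974.9 - 954.3 = 2640.6
Services: -276.1 - 246.0 + 1660.7 - 898.9 + 520.3 = 760.0
Primary income: -581.0
Secondary income: 623.6
Current account = 2640.6 + 760.0 + (-581.0) + 623.6 = 3443.2
(Excluded from the current account — capital account: acquisition of foreign patents and trademarks (non-produced assets) 170.0, capital transfers received from emigrants 202.8; financial account: foreign purchases of equities on the domestic stock exchange 677.1.)

3443.2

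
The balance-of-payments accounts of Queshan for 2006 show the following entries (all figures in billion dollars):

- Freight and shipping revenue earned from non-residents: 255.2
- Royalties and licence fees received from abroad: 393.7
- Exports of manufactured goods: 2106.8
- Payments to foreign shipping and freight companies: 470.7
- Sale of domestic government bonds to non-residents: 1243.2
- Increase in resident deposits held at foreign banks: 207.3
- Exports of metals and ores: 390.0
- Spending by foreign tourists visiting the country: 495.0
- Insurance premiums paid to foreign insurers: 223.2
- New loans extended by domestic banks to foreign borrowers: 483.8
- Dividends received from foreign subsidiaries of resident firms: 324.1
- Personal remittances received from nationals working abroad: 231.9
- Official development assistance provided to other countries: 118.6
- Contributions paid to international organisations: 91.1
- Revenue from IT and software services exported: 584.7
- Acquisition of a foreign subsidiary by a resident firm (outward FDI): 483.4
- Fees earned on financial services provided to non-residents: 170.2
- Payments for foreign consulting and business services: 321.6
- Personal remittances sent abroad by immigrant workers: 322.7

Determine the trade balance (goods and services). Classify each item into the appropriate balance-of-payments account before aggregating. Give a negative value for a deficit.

Goods: 390.0 + 2106.8 = 2496.8
Services: -223.2 - 321.6 + 170.2 + 393.7 + 255.2 + 584.7 + 495.0 - 470.7 = 883.3
Trade balance = 2496.8 + 883.3 = 3380.1
(Excluded from the trade balance — financial account: sale of domestic government bonds to non-residents 1243.2, increase in resident deposits held at foreign banks 207.3, new loans extended by domestic banks to foreign borrowers 483.8, acquisition of a foreign subsidiary by a resident firm (outward FDI) 483.4; primary income: dividends received from foreign subsidiaries of resident firms 324.1; secondary income: personal remittances received from nationals working abroad 231.9, official development assistance provided to other countries 118.6, contributions paid to international organisations 91.1, personal remittances sent abroad by immigrant workers 322.7.)

3380.1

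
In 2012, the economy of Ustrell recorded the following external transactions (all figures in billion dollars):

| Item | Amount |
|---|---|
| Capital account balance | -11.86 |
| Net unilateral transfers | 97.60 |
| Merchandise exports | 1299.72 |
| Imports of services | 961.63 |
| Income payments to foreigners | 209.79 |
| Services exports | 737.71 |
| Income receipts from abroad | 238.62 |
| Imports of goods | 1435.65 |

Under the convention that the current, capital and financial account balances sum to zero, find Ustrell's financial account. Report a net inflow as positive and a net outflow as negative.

Goods balance = 1299.72 - 1435.65 = -135.93
Services balance = 737.71 - 961.63 = -223.92
Trade balance (goods + services) = -135.93 + (-223.92) = -359.85
Net primary income = 238.62 - 209.79 = 28.83
Net secondary income = 97.60
Current account = -359.85 + 28.83 + 97.60 = -233.42
Financial account = -(-233.42 + (-11.86)) = 245.28

245.28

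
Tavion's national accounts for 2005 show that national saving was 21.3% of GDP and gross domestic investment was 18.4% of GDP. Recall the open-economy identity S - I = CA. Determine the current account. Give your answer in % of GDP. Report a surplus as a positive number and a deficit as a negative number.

S - I = CA (net lending to the rest of the world).
CA = S - I = 21.3 - 18.4 = 2.9

2.9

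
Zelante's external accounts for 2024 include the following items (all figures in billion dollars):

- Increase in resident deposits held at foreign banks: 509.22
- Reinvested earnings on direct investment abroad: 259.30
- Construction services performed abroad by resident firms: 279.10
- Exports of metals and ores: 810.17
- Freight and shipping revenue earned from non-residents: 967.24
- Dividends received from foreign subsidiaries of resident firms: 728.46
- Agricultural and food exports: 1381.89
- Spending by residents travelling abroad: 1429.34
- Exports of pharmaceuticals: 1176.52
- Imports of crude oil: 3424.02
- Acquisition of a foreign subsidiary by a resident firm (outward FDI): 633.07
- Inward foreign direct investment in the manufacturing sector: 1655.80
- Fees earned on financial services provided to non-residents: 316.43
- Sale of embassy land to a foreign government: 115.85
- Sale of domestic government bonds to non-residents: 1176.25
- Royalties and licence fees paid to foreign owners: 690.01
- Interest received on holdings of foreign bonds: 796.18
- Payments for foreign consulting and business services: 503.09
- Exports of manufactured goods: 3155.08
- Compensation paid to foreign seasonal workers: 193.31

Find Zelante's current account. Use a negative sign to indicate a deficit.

3630.60

Goods: -3424.02 + 3155.08 + 1381.89 + 1176.52 + 810.17 = 3099.64
Services: -503.09 - 690.01 + 316.43 + 967.24 - 1429.34 + 279.10 = -1059.67
Primary income: 259.30 + 728.46 - 193.31 + 796.18 = 1590.63
Current account = 3099.64 + (-1059.67) + 1590.63 = 3630.60
(Excluded from the current account — financial account: increase in resident deposits held at foreign banks 509.22, acquisition of a foreign subsidiary by a resident firm (outward FDI) 633.07, inward foreign direct investment in the manufacturing sector 1655.80, sale of domestic government bonds to non-residents 1176.25; capital account: sale of embassy land to a foreign government 115.85.)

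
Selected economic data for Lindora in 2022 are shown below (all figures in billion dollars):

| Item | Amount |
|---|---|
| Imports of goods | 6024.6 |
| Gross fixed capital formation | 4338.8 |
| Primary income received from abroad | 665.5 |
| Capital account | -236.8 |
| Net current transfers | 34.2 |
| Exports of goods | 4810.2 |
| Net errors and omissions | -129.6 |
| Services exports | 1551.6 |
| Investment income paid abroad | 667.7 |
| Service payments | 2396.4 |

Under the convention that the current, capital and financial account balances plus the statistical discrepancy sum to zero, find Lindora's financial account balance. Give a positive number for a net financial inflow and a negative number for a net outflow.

Goods balance = 4810.2 - 6024.6 = -1214.4
Services balance = 1551.6 - 2396.4 = -844.8
Trade balance (goods + services) = -1214.4 + (-844.8) = -2059.2
Net primary income = 665.5 - 667.7 = -2.2
Net secondary income = 34.2
Current account = -2059.2 + (-2.2) + 34.2 = -2027.2
Financial account = -(-2027.2 + (-236.8) + (-129.6)) = 2393.6

2393.6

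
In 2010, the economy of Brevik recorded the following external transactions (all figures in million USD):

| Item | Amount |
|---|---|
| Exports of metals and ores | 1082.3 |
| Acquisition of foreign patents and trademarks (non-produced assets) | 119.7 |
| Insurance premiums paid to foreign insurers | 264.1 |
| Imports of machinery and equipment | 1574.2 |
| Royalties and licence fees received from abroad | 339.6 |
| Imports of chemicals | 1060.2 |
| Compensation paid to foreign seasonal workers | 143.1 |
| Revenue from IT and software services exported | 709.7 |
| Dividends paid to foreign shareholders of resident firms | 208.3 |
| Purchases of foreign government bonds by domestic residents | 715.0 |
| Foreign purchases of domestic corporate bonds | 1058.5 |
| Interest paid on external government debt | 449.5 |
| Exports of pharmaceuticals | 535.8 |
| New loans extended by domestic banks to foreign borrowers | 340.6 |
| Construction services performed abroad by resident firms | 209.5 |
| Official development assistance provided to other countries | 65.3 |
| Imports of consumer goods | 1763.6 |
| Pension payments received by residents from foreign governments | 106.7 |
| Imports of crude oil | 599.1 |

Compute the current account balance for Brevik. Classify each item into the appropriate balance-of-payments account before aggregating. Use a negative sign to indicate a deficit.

-3143.8

Goods: 1082.3 - 599.1 + 535.8 - 1060.2 - 1763.6 - 1574.2 = -3379.0
Services: 339.6 + 209.5 + 709.7 - 264.1 = 994.7
Primary income: -208.3 - 143.1 - 449.5 = -800.9
Secondary income: -65.3 + 106.7 = 41.4
Current account = (-3379.0) + 994.7 + (-800.9) + 41.4 = -3143.8
(Excluded from the current account — capital account: acquisition of foreign patents and trademarks (non-produced assets) 119.7; financial account: purchases of foreign government bonds by domestic residents 715.0, foreign purchases of domestic corporate bonds 1058.5, new loans extended by domestic banks to foreign borrowers 340.6.)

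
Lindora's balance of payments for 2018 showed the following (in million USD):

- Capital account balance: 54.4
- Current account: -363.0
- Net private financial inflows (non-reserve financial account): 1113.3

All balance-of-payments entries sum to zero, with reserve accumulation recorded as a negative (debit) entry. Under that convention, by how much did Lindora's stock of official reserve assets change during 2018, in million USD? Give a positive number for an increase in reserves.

Official reserve transactions balance = -((-363.0) + 54.4 + 1113.3) = -804.7
An accumulation of reserves is recorded as a debit (negative entry), so the change in the stock of reserves is the negative of that balance.
Change in official reserves = -(-804.7) = 804.7

804.7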